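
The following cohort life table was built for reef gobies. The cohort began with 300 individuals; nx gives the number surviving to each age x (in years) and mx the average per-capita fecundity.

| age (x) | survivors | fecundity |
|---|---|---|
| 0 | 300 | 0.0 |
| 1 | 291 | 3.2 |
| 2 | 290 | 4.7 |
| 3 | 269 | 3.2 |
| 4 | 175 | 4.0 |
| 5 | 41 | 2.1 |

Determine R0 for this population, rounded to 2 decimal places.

lx = nx/n0 = nx/300: 1, 0.97, 0.96667…, 0.89667…, 0.58333…, 0.13667…
lx·mx by age: 0, 3.104, 4.543333…, 2.869333…, 2.333333…, 0.287…
R0 = Σ lx·mx = 13.137… → 13.14

13.14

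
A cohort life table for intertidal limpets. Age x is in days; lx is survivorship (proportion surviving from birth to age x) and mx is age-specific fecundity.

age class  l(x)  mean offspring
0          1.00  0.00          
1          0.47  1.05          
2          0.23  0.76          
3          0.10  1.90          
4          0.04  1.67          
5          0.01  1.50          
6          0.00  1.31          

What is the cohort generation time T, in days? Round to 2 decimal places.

lx·mx: 0, 0.4935, 0.1748, 0.19, 0.0668, 0.015, 0 → R0 = 0.9401
x·lx·mx: 0, 0.4935, 0.3496, 0.57, 0.2672, 0.075, 0 → Σ = 1.7553
T = 1.7553 / 0.9401 = 1.867142… → 1.87

1.87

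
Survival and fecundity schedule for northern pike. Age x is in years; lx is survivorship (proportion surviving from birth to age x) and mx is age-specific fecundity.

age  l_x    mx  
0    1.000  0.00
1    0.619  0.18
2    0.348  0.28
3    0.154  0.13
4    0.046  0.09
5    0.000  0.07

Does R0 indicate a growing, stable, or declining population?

declining

R0 = Σ lx·mx = 0 + 0.11142 + 0.09744 + 0.02002 + 0.00414 + 0 = 0.23302
R0 < 1, so the population is declining.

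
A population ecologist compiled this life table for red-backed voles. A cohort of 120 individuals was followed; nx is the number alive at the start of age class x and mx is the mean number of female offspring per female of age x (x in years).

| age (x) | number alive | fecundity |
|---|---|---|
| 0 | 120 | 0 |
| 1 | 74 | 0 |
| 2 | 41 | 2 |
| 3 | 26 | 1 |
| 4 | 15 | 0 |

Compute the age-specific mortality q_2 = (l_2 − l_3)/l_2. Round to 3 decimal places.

0.366

lx = nx/n0 = nx/120: 1, 0.61667…, 0.34167…, 0.21667…, 0.125
q_2 = (l_2 − l_3) / l_2 = (0.341667… − 0.216667…) / 0.341667…
     = 0.125… / 0.341667… = 0.365854… → 0.366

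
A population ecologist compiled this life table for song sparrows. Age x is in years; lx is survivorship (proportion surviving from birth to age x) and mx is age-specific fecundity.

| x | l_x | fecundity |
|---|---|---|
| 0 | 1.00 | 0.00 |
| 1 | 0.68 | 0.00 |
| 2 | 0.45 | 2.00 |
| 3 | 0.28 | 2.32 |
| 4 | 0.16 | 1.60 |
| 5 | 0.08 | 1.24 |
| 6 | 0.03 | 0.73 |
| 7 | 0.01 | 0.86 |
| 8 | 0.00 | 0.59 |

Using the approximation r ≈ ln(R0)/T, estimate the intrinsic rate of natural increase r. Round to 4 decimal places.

R0 = Σ lx·mx = 0 + 0 + 0.9 + 0.6496 + 0.256 + 0.0992 + 0.0219 + 0.0086 + 0 = 1.9353
Σ x·lx·mx = 5.4604; T = 5.4604/1.9353 = 2.82147…
r ≈ ln(R0)/T = ln(1.9353)/2.82147… = 0.234013… → 0.2340

0.2340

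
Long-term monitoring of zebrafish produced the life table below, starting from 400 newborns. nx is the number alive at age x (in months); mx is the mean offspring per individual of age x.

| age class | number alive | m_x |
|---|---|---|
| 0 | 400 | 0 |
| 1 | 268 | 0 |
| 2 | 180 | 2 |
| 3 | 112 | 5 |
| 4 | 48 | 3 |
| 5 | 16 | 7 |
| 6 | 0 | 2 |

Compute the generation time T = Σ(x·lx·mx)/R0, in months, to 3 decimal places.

3.007

lx = nx/n0 = nx/400: 1, 0.67, 0.45, 0.28, 0.12, 0.04, 0
lx·mx: 0, 0, 0.9, 1.4, 0.36, 0.28, 0 → R0 = 2.94
x·lx·mx: 0, 0, 1.8, 4.2, 1.44, 1.4, 0 → Σ = 8.84
T = 8.84 / 2.94 = 3.006803… → 3.007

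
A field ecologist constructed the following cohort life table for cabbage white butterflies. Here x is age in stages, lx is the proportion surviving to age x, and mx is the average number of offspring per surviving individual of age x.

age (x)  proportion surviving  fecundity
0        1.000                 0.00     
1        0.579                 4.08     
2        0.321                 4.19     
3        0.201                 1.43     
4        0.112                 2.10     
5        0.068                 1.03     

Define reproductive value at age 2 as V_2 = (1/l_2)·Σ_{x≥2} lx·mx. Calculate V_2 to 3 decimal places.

6.036

lx·mx for x ≥ 2: 1.34499, 0.28743, 0.2352, 0.07004 → sum = 1.93766
V_2 = 1.93766 / l_2 = 1.93766 / 0.321 = 6.036324… → 6.036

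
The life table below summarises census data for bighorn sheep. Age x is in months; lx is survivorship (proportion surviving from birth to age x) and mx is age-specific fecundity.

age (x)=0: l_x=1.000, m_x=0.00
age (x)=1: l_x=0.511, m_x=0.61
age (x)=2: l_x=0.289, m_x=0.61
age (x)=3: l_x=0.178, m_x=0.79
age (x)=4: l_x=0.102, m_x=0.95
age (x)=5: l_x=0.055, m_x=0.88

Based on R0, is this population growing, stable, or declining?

declining

R0 = Σ lx·mx = 0 + 0.31171 + 0.17629 + 0.14062 + 0.0969 + 0.0484 = 0.77392
R0 < 1, so the population is declining.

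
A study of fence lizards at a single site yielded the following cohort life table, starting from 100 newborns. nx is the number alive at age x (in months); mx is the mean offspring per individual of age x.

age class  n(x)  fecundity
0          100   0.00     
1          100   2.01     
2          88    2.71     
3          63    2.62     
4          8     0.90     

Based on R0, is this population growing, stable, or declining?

lx = nx/n0 = nx/100: 1, 1, 0.88, 0.63, 0.08
R0 = Σ lx·mx = 0 + 2.01 + 2.3848 + 1.6506 + 0.072 = 6.1174
R0 > 1, so the population is growing.

growing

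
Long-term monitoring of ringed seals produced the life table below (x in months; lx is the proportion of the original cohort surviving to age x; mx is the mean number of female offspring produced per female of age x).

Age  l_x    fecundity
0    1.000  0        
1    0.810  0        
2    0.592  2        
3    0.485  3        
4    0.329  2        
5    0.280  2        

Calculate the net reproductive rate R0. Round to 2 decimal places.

3.86

lx·mx by age: 0, 0, 1.184, 1.455, 0.658, 0.56
R0 = Σ lx·mx = 3.857 → 3.86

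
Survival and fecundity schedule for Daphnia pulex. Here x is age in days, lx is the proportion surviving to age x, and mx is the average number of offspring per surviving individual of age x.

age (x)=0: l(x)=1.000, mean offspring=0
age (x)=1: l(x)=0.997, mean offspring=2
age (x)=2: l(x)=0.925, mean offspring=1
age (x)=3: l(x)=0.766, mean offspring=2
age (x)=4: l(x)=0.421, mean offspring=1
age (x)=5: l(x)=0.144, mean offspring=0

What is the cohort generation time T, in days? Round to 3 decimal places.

lx·mx: 0, 1.994, 0.925, 1.532, 0.421, 0 → R0 = 4.872
x·lx·mx: 0, 1.994, 1.85, 4.596, 1.684, 0 → Σ = 10.124
T = 10.124 / 4.872 = 2.077997… → 2.078

2.078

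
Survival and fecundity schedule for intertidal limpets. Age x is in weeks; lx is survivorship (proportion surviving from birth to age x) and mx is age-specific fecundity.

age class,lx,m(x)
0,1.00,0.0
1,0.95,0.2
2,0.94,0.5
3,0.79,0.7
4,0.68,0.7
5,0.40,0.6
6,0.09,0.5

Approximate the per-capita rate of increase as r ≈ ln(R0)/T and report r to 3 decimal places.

R0 = Σ lx·mx = 0 + 0.19 + 0.47 + 0.553 + 0.476 + 0.24 + 0.045 = 1.974
Σ x·lx·mx = 6.163; T = 6.163/1.974 = 3.12209…
r ≈ ln(R0)/T = ln(1.974)/3.12209… = 0.21782… → 0.218

0.218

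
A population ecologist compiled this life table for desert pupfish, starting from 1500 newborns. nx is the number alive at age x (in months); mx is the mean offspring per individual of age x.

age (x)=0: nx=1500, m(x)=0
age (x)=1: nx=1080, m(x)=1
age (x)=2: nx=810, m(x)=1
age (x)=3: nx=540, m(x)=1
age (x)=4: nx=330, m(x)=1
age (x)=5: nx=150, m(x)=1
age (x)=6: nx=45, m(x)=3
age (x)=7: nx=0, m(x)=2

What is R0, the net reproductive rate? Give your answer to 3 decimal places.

2.030

lx = nx/n0 = nx/1500: 1, 0.72, 0.54, 0.36, 0.22, 0.1, 0.03, 0
lx·mx by age: 0, 0.72, 0.54, 0.36, 0.22, 0.1, 0.09, 0
R0 = Σ lx·mx = 2.03 → 2.030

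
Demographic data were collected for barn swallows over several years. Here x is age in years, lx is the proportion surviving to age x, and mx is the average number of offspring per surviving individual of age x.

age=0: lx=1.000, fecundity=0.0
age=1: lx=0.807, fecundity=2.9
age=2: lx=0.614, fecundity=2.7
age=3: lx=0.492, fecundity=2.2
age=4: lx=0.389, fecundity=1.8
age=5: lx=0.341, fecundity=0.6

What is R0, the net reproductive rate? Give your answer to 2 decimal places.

lx·mx by age: 0, 2.3403, 1.6578, 1.0824, 0.7002, 0.2046
R0 = Σ lx·mx = 5.9853 → 5.99

5.99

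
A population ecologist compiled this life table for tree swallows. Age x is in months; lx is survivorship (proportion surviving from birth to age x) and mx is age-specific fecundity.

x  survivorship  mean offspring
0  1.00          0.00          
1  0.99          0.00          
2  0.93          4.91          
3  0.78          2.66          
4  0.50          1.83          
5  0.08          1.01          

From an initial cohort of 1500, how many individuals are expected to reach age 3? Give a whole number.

Expected survivors = N0 · l_3 = 1500 × 0.78 = 1170 → 1170

1170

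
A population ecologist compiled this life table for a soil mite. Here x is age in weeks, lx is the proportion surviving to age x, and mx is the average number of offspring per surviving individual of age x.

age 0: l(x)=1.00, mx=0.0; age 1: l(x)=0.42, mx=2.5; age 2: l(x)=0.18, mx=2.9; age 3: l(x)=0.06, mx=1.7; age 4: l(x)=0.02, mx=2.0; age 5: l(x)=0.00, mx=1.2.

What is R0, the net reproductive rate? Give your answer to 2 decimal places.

lx·mx by age: 0, 1.05, 0.522, 0.102, 0.04, 0
R0 = Σ lx·mx = 1.714 → 1.71

1.71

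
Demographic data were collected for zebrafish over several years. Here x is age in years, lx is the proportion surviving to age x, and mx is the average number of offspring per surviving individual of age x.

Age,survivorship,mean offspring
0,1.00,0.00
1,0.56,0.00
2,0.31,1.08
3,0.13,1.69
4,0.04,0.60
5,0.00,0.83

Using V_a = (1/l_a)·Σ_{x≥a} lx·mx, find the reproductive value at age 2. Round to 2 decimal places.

lx·mx for x ≥ 2: 0.3348, 0.2197, 0.024, 0 → sum = 0.5785
V_2 = 0.5785 / l_2 = 0.5785 / 0.31 = 1.866129… → 1.87

1.87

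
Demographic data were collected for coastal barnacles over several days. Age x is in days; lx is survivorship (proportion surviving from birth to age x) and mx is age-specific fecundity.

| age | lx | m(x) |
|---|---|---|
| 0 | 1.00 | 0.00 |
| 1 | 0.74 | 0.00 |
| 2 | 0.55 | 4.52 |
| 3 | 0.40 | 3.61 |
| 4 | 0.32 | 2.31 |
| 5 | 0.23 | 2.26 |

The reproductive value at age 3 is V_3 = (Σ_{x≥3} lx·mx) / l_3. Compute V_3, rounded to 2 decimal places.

6.76

lx·mx for x ≥ 3: 1.444, 0.7392, 0.5198 → sum = 2.703
V_3 = 2.703 / l_3 = 2.703 / 0.4 = 6.7575 → 6.76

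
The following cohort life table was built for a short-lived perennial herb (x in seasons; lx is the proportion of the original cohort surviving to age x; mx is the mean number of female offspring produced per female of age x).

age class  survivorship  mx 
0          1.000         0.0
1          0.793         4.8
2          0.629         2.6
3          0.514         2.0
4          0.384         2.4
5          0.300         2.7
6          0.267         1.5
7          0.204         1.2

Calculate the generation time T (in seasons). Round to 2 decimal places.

lx·mx: 0, 3.8064, 1.6354, 1.028, 0.9216, 0.81, 0.4005, 0.2448 → R0 = 8.8467
x·lx·mx: 0, 3.8064, 3.2708, 3.084, 3.6864, 4.05, 2.403, 1.7136 → Σ = 22.0142
T = 22.0142 / 8.8467 = 2.488408… → 2.49

2.49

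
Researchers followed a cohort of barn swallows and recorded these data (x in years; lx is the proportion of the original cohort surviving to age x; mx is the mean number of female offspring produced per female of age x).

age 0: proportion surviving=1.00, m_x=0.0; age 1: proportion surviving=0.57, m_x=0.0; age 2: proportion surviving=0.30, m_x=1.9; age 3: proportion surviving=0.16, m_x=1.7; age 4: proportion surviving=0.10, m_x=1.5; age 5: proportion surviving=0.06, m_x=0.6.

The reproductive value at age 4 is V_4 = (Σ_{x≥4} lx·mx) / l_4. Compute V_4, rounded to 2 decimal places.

1.86

lx·mx for x ≥ 4: 0.15, 0.036 → sum = 0.186
V_4 = 0.186 / l_4 = 0.186 / 0.1 = 1.86 → 1.86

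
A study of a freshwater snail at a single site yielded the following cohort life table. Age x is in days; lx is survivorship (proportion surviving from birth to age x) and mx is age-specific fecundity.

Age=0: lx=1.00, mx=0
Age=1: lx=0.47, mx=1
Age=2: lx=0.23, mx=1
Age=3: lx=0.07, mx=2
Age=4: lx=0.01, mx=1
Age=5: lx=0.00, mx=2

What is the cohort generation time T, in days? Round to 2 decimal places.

1.64

lx·mx: 0, 0.47, 0.23, 0.14, 0.01, 0 → R0 = 0.85
x·lx·mx: 0, 0.47, 0.46, 0.42, 0.04, 0 → Σ = 1.39
T = 1.39 / 0.85 = 1.635294… → 1.64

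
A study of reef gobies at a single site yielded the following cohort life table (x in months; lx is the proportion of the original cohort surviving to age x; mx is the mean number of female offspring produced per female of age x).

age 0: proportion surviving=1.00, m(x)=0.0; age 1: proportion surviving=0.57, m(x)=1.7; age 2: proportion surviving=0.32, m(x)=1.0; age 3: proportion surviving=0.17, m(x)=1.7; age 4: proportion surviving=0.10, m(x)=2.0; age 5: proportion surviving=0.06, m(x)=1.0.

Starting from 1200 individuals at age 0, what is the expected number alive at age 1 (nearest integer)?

684

Expected survivors = N0 · l_1 = 1200 × 0.57 = 684 → 684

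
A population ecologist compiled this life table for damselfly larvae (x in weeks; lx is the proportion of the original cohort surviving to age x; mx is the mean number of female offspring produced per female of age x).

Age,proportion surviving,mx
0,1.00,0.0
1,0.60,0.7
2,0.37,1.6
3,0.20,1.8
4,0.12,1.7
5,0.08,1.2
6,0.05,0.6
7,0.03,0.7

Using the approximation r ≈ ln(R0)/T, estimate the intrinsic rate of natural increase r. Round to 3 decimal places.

0.218

R0 = Σ lx·mx = 0 + 0.42 + 0.592 + 0.36 + 0.204 + 0.096 + 0.03 + 0.021 = 1.723
Σ x·lx·mx = 4.307; T = 4.307/1.723 = 2.49971…
r ≈ ln(R0)/T = ln(1.723)/2.49971… = 0.21765… → 0.218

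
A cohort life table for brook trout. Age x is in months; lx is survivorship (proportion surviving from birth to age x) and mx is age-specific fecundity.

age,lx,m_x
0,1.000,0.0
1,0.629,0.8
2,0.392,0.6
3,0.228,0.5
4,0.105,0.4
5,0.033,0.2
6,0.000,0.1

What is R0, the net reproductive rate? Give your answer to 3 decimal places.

0.901

lx·mx by age: 0, 0.5032, 0.2352, 0.114, 0.042, 0.0066, 0
R0 = Σ lx·mx = 0.901 → 0.901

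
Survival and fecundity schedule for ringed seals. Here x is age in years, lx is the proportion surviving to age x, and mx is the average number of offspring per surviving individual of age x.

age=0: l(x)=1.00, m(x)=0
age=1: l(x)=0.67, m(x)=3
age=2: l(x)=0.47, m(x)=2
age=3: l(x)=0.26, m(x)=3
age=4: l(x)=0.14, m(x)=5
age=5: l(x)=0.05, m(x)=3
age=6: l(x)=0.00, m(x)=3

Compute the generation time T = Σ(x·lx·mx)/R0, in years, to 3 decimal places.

lx·mx: 0, 2.01, 0.94, 0.78, 0.7, 0.15, 0 → R0 = 4.58
x·lx·mx: 0, 2.01, 1.88, 2.34, 2.8, 0.75, 0 → Σ = 9.78
T = 9.78 / 4.58 = 2.135371… → 2.135

2.135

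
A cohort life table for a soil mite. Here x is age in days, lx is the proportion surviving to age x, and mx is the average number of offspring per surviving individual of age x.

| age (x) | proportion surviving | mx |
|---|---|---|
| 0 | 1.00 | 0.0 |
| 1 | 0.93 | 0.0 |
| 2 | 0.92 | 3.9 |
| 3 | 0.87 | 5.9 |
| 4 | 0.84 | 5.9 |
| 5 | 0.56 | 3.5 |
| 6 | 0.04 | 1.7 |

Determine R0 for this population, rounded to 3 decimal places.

15.705

lx·mx by age: 0, 0, 3.588, 5.133, 4.956, 1.96, 0.068
R0 = Σ lx·mx = 15.705 → 15.705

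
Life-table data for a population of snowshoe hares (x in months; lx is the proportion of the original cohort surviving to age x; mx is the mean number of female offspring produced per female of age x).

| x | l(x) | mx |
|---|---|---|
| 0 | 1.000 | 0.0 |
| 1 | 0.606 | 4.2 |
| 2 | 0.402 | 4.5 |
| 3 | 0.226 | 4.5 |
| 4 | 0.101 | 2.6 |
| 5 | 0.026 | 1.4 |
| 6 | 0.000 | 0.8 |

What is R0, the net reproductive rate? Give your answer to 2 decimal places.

5.67

lx·mx by age: 0, 2.5452, 1.809, 1.017, 0.2626, 0.0364, 0
R0 = Σ lx·mx = 5.6702 → 5.67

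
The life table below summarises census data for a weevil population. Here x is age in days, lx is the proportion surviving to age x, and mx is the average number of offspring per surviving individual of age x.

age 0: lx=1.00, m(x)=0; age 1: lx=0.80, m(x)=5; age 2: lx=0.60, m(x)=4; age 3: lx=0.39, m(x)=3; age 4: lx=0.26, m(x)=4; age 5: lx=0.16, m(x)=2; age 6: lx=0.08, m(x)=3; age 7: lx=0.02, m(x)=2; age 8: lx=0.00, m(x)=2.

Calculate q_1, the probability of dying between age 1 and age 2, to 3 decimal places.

q_1 = (l_1 − l_2) / l_1 = (0.8 − 0.6) / 0.8
     = 0.2 / 0.8 = 0.25 → 0.250

0.250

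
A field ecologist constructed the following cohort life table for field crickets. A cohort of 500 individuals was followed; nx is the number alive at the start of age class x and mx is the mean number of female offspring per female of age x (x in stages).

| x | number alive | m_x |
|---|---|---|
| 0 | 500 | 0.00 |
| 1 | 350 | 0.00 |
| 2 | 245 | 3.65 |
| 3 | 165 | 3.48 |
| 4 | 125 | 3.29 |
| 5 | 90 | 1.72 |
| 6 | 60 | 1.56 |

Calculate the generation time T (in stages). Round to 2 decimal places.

lx = nx/n0 = nx/500: 1, 0.7, 0.49, 0.33, 0.25, 0.18, 0.12
lx·mx: 0, 0, 1.7885, 1.1484, 0.8225, 0.3096, 0.1872 → R0 = 4.2562
x·lx·mx: 0, 0, 3.577, 3.4452, 3.29, 1.548, 1.1232 → Σ = 12.9834
T = 12.9834 / 4.2562 = 3.050468… → 3.05

3.05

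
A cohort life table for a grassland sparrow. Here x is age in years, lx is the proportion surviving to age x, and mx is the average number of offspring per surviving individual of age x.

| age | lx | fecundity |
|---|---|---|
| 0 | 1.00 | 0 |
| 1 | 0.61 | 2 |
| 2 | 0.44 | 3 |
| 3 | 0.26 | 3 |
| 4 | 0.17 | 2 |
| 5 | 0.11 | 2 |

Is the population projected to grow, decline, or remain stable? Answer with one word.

growing

R0 = Σ lx·mx = 0 + 1.22 + 1.32 + 0.78 + 0.34 + 0.22 = 3.88
R0 > 1, so the population is growing.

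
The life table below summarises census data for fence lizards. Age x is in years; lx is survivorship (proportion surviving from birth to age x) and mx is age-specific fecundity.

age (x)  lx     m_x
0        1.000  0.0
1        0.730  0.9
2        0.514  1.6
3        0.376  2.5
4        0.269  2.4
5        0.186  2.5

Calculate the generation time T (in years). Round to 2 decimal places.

lx·mx: 0, 0.657, 0.8224, 0.94, 0.6456, 0.465 → R0 = 3.53
x·lx·mx: 0, 0.657, 1.6448, 2.82, 2.5824, 2.325 → Σ = 10.0292
T = 10.0292 / 3.53 = 2.841133… → 2.84

2.84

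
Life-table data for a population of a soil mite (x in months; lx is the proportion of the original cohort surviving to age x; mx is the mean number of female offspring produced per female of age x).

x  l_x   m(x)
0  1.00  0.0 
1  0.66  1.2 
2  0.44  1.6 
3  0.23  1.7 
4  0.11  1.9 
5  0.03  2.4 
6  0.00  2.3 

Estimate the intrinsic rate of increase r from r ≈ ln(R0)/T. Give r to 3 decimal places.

0.367

R0 = Σ lx·mx = 0 + 0.792 + 0.704 + 0.391 + 0.209 + 0.072 + 0 = 2.168
Σ x·lx·mx = 4.569; T = 4.569/2.168 = 2.10747…
r ≈ ln(R0)/T = ln(2.168)/2.10747… = 0.36717… → 0.367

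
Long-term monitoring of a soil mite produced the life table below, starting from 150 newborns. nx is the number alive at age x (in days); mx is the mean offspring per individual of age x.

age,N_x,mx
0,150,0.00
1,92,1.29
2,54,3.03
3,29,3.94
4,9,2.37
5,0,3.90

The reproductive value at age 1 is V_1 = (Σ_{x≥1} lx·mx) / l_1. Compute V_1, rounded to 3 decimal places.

4.542

lx = nx/n0 = nx/150: 1, 0.61333…, 0.36, 0.19333…, 0.06, 0
lx·mx for x ≥ 1: 0.7912…, 1.0908, 0.761733…, 0.1422, 0 → sum = 2.785933…
V_1 = 2.785933… / l_1 = 2.785933… / 0.613333… = 4.542283… → 4.542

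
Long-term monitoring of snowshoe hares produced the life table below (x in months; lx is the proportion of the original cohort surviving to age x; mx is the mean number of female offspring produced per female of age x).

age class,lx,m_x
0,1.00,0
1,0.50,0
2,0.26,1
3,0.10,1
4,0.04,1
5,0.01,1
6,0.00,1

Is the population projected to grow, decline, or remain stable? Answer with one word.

declining

R0 = Σ lx·mx = 0 + 0 + 0.26 + 0.1 + 0.04 + 0.01 + 0 = 0.41
R0 < 1, so the population is declining.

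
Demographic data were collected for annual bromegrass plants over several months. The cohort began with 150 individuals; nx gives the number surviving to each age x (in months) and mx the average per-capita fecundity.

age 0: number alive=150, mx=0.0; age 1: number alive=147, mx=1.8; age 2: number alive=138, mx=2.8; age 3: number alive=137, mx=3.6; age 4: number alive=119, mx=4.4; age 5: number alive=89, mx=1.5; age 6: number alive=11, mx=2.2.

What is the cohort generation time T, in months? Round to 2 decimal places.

2.97

lx = nx/n0 = nx/150: 1, 0.98, 0.92, 0.91333…, 0.79333…, 0.59333…, 0.07333…
lx·mx: 0, 1.764, 2.576, 3.288…, 3.490667…, 0.89…, 0.161333… → R0 = 12.17…
x·lx·mx: 0, 1.764, 5.152, 9.864…, 13.962667…, 4.45…, 0.968… → Σ = 36.160667…
T = 36.160667… / 12.17… = 2.971296… → 2.97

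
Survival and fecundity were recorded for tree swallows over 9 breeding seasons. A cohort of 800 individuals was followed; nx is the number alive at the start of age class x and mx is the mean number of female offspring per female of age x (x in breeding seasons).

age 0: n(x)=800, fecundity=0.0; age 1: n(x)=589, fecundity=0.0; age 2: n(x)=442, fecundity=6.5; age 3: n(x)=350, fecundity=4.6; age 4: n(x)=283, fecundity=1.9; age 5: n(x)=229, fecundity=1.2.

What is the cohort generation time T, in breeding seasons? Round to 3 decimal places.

2.663

lx = nx/n0 = nx/800: 1, 0.73625, 0.5525, 0.4375, 0.35375, 0.28625
lx·mx: 0, 0, 3.59125, 2.0125, 0.672125, 0.3435 → R0 = 6.619375
x·lx·mx: 0, 0, 7.1825, 6.0375, 2.6885, 1.7175 → Σ = 17.626
T = 17.626 / 6.619375 = 2.662789… → 2.663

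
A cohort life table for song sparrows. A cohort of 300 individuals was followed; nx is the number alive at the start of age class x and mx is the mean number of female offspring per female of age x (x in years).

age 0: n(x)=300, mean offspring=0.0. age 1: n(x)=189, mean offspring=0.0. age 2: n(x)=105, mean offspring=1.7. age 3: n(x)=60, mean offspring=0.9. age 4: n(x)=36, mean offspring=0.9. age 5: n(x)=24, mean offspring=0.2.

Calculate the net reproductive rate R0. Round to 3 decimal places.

0.899

lx = nx/n0 = nx/300: 1, 0.63, 0.35, 0.2, 0.12, 0.08
lx·mx by age: 0, 0, 0.595, 0.18, 0.108, 0.016
R0 = Σ lx·mx = 0.899 → 0.899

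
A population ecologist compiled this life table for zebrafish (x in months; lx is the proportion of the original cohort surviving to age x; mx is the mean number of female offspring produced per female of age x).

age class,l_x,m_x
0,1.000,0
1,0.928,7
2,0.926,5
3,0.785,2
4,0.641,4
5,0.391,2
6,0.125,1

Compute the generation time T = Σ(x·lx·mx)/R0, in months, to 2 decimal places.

2.19

lx·mx: 0, 6.496, 4.63, 1.57, 2.564, 0.782, 0.125 → R0 = 16.167
x·lx·mx: 0, 6.496, 9.26, 4.71, 10.256, 3.91, 0.75 → Σ = 35.382
T = 35.382 / 16.167 = 2.188532… → 2.19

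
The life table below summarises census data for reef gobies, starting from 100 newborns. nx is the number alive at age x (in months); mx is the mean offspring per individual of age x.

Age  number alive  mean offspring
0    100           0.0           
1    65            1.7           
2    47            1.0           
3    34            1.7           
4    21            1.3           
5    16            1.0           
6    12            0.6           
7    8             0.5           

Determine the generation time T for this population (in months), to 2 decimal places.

2.37

lx = nx/n0 = nx/100: 1, 0.65, 0.47, 0.34, 0.21, 0.16, 0.12, 0.08
lx·mx: 0, 1.105, 0.47, 0.578, 0.273, 0.16, 0.072, 0.04 → R0 = 2.698
x·lx·mx: 0, 1.105, 0.94, 1.734, 1.092, 0.8, 0.432, 0.28 → Σ = 6.383
T = 6.383 / 2.698 = 2.365827… → 2.37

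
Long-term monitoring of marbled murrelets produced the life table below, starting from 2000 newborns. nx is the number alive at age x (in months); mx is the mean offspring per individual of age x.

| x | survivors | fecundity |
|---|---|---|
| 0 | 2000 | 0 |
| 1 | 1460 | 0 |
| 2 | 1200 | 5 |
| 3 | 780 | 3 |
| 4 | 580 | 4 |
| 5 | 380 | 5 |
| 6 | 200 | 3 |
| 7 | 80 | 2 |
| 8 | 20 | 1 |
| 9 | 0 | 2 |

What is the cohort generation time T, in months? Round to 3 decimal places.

lx = nx/n0 = nx/2000: 1, 0.73, 0.6, 0.39, 0.29, 0.19, 0.1, 0.04, 0.01, 0
lx·mx: 0, 0, 3, 1.17, 1.16, 0.95, 0.3, 0.08, 0.01, 0 → R0 = 6.67
x·lx·mx: 0, 0, 6, 3.51, 4.64, 4.75, 1.8, 0.56, 0.08, 0 → Σ = 21.34
T = 21.34 / 6.67 = 3.1994… → 3.199

3.199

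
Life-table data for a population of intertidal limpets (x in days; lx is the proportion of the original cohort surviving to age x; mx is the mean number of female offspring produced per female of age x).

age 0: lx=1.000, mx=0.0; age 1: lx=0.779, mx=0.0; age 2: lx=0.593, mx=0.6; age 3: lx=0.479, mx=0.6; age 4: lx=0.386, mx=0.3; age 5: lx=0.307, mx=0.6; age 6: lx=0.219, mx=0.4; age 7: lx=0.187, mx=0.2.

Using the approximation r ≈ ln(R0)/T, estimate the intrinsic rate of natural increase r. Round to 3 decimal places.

0.019

R0 = Σ lx·mx = 0 + 0 + 0.3558 + 0.2874 + 0.1158 + 0.1842 + 0.0876 + 0.0374 = 1.0682
Σ x·lx·mx = 3.7454; T = 3.7454/1.0682 = 3.50627…
r ≈ ln(R0)/T = ln(1.0682)/3.50627… = 0.01882… → 0.019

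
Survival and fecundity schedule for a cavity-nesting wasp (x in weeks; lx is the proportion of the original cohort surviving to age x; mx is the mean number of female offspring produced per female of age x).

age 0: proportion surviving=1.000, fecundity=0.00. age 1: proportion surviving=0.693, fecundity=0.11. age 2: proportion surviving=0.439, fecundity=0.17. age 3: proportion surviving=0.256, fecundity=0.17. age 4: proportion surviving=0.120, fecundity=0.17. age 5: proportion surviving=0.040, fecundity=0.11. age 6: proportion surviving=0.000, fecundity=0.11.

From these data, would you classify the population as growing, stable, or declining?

R0 = Σ lx·mx = 0 + 0.07623 + 0.07463 + 0.04352 + 0.0204 + 0.0044 + 0 = 0.21918
R0 < 1, so the population is declining.

declining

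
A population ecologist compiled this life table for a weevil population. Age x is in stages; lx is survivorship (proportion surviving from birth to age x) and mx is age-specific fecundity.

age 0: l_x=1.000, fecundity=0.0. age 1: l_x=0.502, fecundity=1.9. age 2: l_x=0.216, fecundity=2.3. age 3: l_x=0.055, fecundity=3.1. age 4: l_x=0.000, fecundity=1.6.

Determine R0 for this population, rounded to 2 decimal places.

lx·mx by age: 0, 0.9538, 0.4968, 0.1705, 0
R0 = Σ lx·mx = 1.6211 → 1.62

1.62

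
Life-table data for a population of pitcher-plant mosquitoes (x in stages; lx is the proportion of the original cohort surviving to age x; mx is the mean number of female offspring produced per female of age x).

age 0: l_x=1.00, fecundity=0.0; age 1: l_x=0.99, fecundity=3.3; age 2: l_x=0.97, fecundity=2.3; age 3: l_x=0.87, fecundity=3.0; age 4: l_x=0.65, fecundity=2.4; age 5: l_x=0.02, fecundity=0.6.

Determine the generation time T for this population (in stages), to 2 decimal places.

lx·mx: 0, 3.267, 2.231, 2.61, 1.56, 0.012 → R0 = 9.68
x·lx·mx: 0, 3.267, 4.462, 7.83, 6.24, 0.06 → Σ = 21.859
T = 21.859 / 9.68 = 2.258161… → 2.26

2.26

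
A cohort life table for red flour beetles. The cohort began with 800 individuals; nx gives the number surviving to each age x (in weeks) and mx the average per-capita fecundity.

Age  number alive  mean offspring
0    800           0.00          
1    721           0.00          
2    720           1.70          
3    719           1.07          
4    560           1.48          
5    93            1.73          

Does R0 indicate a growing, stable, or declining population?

lx = nx/n0 = nx/800: 1, 0.90125, 0.9, 0.89875, 0.7, 0.11625
R0 = Σ lx·mx = 0 + 0 + 1.53 + 0.961663… + 1.036 + 0.201113… = 3.728775…
R0 > 1, so the population is growing.

growing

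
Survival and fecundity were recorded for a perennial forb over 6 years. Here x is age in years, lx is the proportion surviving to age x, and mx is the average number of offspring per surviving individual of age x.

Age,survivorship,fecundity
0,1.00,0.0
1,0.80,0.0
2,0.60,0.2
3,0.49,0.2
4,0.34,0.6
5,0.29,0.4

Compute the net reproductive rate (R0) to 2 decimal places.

lx·mx by age: 0, 0, 0.12, 0.098, 0.204, 0.116
R0 = Σ lx·mx = 0.538 → 0.54

0.54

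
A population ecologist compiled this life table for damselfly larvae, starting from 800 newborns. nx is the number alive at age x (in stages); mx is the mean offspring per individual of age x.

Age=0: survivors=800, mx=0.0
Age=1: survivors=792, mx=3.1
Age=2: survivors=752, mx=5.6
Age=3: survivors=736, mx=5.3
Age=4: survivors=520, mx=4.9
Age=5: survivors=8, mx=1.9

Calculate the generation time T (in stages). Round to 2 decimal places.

lx = nx/n0 = nx/800: 1, 0.99, 0.94, 0.92, 0.65, 0.01
lx·mx: 0, 3.069, 5.264, 4.876, 3.185, 0.019 → R0 = 16.413
x·lx·mx: 0, 3.069, 10.528, 14.628, 12.74, 0.095 → Σ = 41.06
T = 41.06 / 16.413 = 2.501676… → 2.50

2.50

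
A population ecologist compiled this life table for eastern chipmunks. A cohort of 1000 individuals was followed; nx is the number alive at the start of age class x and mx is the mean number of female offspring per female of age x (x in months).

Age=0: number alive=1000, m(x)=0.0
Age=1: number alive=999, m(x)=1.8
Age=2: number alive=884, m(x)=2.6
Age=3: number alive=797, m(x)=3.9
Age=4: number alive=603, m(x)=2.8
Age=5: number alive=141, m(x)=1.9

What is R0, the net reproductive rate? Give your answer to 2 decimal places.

lx = nx/n0 = nx/1000: 1, 0.999, 0.884, 0.797, 0.603, 0.141
lx·mx by age: 0, 1.7982, 2.2984, 3.1083, 1.6884, 0.2679
R0 = Σ lx·mx = 9.1612 → 9.16

9.16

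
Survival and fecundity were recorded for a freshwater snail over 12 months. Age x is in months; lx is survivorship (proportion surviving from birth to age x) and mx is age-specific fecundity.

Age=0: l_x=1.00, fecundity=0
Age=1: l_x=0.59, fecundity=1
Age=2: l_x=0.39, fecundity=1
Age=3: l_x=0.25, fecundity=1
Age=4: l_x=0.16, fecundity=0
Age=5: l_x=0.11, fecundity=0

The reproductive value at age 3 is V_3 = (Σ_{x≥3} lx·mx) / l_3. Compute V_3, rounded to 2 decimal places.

1.00

lx·mx for x ≥ 3: 0.25, 0, 0 → sum = 0.25
V_3 = 0.25 / l_3 = 0.25 / 0.25 = 1 → 1.00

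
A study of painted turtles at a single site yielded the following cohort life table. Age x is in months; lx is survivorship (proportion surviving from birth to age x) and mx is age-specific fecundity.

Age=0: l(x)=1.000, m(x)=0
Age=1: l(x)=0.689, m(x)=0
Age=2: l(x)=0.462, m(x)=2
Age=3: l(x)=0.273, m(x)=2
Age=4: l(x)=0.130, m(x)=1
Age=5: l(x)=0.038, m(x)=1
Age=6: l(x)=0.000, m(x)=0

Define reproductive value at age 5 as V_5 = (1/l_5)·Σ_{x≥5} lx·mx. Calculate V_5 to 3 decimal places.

lx·mx for x ≥ 5: 0.038, 0 → sum = 0.038
V_5 = 0.038 / l_5 = 0.038 / 0.038 = 1 → 1.000

1.000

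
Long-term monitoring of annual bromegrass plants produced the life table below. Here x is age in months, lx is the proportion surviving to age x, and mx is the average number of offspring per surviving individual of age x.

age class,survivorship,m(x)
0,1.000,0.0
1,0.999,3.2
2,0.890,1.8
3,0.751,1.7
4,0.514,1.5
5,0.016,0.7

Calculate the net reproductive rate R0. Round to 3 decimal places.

lx·mx by age: 0, 3.1968, 1.602, 1.2767, 0.771, 0.0112
R0 = Σ lx·mx = 6.8577 → 6.858

6.858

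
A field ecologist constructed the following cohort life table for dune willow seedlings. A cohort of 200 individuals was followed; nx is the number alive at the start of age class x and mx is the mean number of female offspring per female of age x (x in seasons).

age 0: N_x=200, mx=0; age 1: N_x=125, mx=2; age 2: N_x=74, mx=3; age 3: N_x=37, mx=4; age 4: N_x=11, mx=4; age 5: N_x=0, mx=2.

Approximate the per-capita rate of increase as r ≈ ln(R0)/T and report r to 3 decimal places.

lx = nx/n0 = nx/200: 1, 0.625, 0.37, 0.185, 0.055, 0
R0 = Σ lx·mx = 0 + 1.25 + 1.11 + 0.74 + 0.22 + 0 = 3.32
Σ x·lx·mx = 6.57; T = 6.57/3.32 = 1.97892…
r ≈ ln(R0)/T = ln(3.32)/1.97892… = 0.60637… → 0.606

0.606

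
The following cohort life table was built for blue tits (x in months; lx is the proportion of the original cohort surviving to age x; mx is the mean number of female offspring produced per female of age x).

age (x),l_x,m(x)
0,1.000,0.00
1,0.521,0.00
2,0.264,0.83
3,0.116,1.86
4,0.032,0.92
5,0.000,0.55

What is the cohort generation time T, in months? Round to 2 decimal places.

2.59

lx·mx: 0, 0, 0.21912, 0.21576, 0.02944, 0 → R0 = 0.46432
x·lx·mx: 0, 0, 0.43824, 0.64728, 0.11776, 0 → Σ = 1.20328
T = 1.20328 / 0.46432 = 2.591489… → 2.59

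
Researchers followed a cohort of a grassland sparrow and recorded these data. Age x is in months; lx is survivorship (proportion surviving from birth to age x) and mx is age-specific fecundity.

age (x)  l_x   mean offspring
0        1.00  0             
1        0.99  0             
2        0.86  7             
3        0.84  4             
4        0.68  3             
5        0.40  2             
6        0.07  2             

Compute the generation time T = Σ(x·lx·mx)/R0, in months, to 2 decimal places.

2.84

lx·mx: 0, 0, 6.02, 3.36, 2.04, 0.8, 0.14 → R0 = 12.36
x·lx·mx: 0, 0, 12.04, 10.08, 8.16, 4, 0.84 → Σ = 35.12
T = 35.12 / 12.36 = 2.841424… → 2.84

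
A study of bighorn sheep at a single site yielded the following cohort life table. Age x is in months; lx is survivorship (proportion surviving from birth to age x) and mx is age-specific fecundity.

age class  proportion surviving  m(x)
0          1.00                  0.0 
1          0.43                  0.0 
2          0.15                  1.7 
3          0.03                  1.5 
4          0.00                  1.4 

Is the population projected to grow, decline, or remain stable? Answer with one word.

R0 = Σ lx·mx = 0 + 0 + 0.255 + 0.045 + 0 = 0.3
R0 < 1, so the population is declining.

declining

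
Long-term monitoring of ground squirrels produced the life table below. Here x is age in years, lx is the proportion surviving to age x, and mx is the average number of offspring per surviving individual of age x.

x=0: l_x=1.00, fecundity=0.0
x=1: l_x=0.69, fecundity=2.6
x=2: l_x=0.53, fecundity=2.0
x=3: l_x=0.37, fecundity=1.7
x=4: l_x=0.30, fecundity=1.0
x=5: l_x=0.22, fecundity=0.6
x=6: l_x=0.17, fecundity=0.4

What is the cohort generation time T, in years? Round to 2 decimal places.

lx·mx: 0, 1.794, 1.06, 0.629, 0.3, 0.132, 0.068 → R0 = 3.983
x·lx·mx: 0, 1.794, 2.12, 1.887, 1.2, 0.66, 0.408 → Σ = 8.069
T = 8.069 / 3.983 = 2.02586… → 2.03

2.03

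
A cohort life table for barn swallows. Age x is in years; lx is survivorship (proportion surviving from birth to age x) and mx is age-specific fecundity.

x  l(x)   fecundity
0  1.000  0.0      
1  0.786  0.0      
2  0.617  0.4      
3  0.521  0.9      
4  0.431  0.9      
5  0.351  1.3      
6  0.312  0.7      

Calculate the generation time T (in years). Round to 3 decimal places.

lx·mx: 0, 0, 0.2468, 0.4689, 0.3879, 0.4563, 0.2184 → R0 = 1.7783
x·lx·mx: 0, 0, 0.4936, 1.4067, 1.5516, 2.2815, 1.3104 → Σ = 7.0438
T = 7.0438 / 1.7783 = 3.960974… → 3.961

3.961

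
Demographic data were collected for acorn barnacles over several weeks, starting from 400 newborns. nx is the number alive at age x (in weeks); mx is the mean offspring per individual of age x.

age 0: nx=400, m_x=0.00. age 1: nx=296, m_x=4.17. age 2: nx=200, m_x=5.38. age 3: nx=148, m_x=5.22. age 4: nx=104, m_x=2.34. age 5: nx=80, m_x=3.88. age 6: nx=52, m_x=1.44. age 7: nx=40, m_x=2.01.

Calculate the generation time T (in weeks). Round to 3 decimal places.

2.437

lx = nx/n0 = nx/400: 1, 0.74, 0.5, 0.37, 0.26, 0.2, 0.13, 0.1
lx·mx: 0, 3.0858, 2.69, 1.9314, 0.6084, 0.776, 0.1872, 0.201 → R0 = 9.4798
x·lx·mx: 0, 3.0858, 5.38, 5.7942, 2.4336, 3.88, 1.1232, 1.407 → Σ = 23.1038
T = 23.1038 / 9.4798 = 2.437161… → 2.437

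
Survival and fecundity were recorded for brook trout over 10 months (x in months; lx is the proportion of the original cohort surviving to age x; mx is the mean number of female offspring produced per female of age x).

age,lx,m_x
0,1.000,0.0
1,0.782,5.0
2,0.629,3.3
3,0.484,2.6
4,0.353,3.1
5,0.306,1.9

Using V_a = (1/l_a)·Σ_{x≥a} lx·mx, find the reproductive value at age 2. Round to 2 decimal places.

7.96

lx·mx for x ≥ 2: 2.0757, 1.2584, 1.0943, 0.5814 → sum = 5.0098
V_2 = 5.0098 / l_2 = 5.0098 / 0.629 = 7.964706… → 7.96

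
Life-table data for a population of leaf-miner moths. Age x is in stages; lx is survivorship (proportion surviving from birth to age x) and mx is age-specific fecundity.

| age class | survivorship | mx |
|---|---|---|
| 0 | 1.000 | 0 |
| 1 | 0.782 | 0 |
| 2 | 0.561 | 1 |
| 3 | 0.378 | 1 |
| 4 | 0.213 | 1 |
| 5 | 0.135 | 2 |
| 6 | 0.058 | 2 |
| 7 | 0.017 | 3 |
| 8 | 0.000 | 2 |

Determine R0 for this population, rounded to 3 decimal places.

1.589

lx·mx by age: 0, 0, 0.561, 0.378, 0.213, 0.27, 0.116, 0.051, 0
R0 = Σ lx·mx = 1.589 → 1.589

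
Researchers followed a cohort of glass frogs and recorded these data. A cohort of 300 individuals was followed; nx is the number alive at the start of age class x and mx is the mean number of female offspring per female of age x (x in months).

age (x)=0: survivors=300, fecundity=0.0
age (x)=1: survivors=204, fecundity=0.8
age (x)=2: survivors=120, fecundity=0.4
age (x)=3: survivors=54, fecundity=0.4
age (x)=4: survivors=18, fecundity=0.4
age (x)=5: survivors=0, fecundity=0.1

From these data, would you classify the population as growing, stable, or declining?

declining

lx = nx/n0 = nx/300: 1, 0.68, 0.4, 0.18, 0.06, 0
R0 = Σ lx·mx = 0 + 0.544 + 0.16 + 0.072 + 0.024 + 0 = 0.8
R0 < 1, so the population is declining.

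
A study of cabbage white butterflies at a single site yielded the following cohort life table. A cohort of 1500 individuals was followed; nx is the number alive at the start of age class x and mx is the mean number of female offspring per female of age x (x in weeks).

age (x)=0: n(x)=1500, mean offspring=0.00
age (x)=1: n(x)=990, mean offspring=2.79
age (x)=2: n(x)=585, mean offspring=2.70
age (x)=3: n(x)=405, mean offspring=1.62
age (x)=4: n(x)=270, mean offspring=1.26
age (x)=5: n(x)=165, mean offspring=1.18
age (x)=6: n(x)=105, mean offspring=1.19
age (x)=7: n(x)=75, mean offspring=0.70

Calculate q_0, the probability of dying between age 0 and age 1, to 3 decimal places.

lx = nx/n0 = nx/1500: 1, 0.66, 0.39, 0.27, 0.18, 0.11, 0.07, 0.05
q_0 = (l_0 − l_1) / l_0 = (1 − 0.66) / 1
     = 0.34 / 1 = 0.34 → 0.340

0.340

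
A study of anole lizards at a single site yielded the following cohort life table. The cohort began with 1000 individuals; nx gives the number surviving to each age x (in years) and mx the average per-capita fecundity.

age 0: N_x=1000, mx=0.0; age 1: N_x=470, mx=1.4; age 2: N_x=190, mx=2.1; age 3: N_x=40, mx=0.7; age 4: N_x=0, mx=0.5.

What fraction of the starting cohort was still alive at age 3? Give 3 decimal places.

0.040

l_3 = n_3/n_0 = 40/1000 = 0.04 → 0.040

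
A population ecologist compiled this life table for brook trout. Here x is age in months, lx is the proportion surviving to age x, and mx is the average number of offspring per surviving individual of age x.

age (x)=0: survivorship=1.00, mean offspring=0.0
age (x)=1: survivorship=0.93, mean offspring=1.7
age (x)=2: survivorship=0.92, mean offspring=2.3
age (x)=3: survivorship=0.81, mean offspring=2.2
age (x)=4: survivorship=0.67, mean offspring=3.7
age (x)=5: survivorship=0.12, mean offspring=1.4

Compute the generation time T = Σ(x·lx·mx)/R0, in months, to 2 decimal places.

lx·mx: 0, 1.581, 2.116, 1.782, 2.479, 0.168 → R0 = 8.126
x·lx·mx: 0, 1.581, 4.232, 5.346, 9.916, 0.84 → Σ = 21.915
T = 21.915 / 8.126 = 2.696899… → 2.70

2.70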